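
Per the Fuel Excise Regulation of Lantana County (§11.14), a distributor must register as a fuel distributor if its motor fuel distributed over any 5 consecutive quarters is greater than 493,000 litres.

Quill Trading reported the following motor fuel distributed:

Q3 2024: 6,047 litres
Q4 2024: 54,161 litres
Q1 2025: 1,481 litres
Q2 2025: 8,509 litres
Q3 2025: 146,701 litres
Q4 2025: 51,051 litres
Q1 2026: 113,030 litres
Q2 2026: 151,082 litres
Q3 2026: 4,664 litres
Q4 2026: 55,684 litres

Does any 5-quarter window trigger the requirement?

No

Q3 2024–Q3 2025: 6,047 litres + 54,161 litres + 1,481 litres + 8,509 litres + 146,701 litres = 216,899 litres (under)
Q4 2024–Q4 2025: 54,161 litres + 1,481 litres + 8,509 litres + 146,701 litres + 51,051 litres = 261,903 litres (under)
Q1 2025–Q1 2026: 1,481 litres + 8,509 litres + 146,701 litres + 51,051 litres + 113,030 litres = 320,772 litres (under)
Q2 2025–Q2 2026: 8,509 litres + 146,701 litres + 51,051 litres + 113,030 litres + 151,082 litres = 470,373 litres (under)
Q3 2025–Q3 2026: 146,701 litres + 51,051 litres + 113,030 litres + 151,082 litres + 4,664 litres = 466,528 litres (under)
Q4 2025–Q4 2026: 51,051 litres + 113,030 litres + 151,082 litres + 4,664 litres + 55,684 litres = 375,511 litres (under)
No window exceeds 493,000 litres.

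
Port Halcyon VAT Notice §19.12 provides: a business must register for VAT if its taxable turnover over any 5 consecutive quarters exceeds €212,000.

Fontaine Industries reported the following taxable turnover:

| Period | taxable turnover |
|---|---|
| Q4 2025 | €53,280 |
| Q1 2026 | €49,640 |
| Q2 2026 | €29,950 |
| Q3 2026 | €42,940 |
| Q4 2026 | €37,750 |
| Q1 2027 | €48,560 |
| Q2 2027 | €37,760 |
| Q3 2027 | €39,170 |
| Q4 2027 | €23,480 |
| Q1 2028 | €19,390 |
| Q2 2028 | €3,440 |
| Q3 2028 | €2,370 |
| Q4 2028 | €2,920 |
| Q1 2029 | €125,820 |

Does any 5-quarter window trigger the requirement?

Q4 2025–Q4 2026: €53,280 + €49,640 + €29,950 + €42,940 + €37,750 = €213,560 (over)
Q1 2026–Q1 2027: €49,640 + €29,950 + €42,940 + €37,750 + €48,560 = €208,840 (under)
Q2 2026–Q2 2027: €29,950 + €42,940 + €37,750 + €48,560 + €37,760 = €196,960 (under)
Q3 2026–Q3 2027: €42,940 + €37,750 + €48,560 + €37,760 + €39,170 = €206,180 (under)
Q4 2026–Q4 2027: €37,750 + €48,560 + €37,760 + €39,170 + €23,480 = €186,720 (under)
Q1 2027–Q1 2028: €48,560 + €37,760 + €39,170 + €23,480 + €19,390 = €168,360 (under)
Q2 2027–Q2 2028: €37,760 + €39,170 + €23,480 + €19,390 + €3,440 = €123,240 (under)
Q3 2027–Q3 2028: €39,170 + €23,480 + €19,390 + €3,440 + €2,370 = €87,850 (under)
Q4 2027–Q4 2028: €23,480 + €19,390 + €3,440 + €2,370 + €2,920 = €51,600 (under)
Q1 2028–Q1 2029: €19,390 + €3,440 + €2,370 + €2,920 + €125,820 = €153,940 (under)
At least one window exceeds €212,000.

Yes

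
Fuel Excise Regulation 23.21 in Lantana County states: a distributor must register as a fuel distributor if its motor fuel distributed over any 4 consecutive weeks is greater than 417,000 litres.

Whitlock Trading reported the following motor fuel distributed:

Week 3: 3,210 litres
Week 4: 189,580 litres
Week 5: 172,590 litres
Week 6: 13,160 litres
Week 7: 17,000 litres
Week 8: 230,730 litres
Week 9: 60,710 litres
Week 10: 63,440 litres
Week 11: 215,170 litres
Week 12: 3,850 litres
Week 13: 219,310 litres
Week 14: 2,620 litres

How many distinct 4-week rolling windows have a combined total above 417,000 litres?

4

Week 3–Week 6: 3,210 litres + 189,580 litres + 172,590 litres + 13,160 litres = 378,540 litres (under)
Week 4–Week 7: 189,580 litres + 172,590 litres + 13,160 litres + 17,000 litres = 392,330 litres (under)
Week 5–Week 8: 172,590 litres + 13,160 litres + 17,000 litres + 230,730 litres = 433,480 litres (over)
Week 6–Week 9: 13,160 litres + 17,000 litres + 230,730 litres + 60,710 litres = 321,600 litres (under)
Week 7–Week 10: 17,000 litres + 230,730 litres + 60,710 litres + 63,440 litres = 371,880 litres (under)
Week 8–Week 11: 230,730 litres + 60,710 litres + 63,440 litres + 215,170 litres = 570,050 litres (over)
Week 9–Week 12: 60,710 litres + 63,440 litres + 215,170 litres + 3,850 litres = 343,170 litres (under)
Week 10–Week 13: 63,440 litres + 215,170 litres + 3,850 litres + 219,310 litres = 501,770 litres (over)
Week 11–Week 14: 215,170 litres + 3,850 litres + 219,310 litres + 2,620 litres = 440,950 litres (over)
4 windows exceed the threshold.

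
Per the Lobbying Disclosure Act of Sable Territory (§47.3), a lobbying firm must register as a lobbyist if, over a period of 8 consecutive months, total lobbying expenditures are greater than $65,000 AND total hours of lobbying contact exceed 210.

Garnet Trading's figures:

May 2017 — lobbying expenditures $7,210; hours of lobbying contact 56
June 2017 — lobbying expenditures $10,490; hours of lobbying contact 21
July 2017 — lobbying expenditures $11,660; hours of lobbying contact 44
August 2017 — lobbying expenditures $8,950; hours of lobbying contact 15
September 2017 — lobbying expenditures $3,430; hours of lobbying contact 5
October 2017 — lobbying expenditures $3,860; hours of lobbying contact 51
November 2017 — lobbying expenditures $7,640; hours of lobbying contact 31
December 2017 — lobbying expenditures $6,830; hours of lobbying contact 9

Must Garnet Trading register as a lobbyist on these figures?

No

Total lobbying expenditures: $7,210 + $10,490 + $11,660 + $8,950 + $3,430 + $3,860 + $7,640 + $6,830 = $60,070 (≤ $65,000).
Total hours of lobbying contact: 56 + 21 + 44 + 15 + 5 + 51 + 31 + 9 = 232 (> 210).
The test is 'and': the rule requires both, and at least one is not exceeded.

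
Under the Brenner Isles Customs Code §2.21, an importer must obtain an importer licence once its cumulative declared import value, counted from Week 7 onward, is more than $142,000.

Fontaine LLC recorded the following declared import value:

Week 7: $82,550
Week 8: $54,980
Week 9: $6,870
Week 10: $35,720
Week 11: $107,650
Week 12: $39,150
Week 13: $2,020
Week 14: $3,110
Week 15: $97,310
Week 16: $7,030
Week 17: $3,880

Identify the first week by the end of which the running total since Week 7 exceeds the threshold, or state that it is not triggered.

Week 9

Through Week 7: $82,550
Through Week 8: $137,530
Through Week 9: $144,400 ← exceeds threshold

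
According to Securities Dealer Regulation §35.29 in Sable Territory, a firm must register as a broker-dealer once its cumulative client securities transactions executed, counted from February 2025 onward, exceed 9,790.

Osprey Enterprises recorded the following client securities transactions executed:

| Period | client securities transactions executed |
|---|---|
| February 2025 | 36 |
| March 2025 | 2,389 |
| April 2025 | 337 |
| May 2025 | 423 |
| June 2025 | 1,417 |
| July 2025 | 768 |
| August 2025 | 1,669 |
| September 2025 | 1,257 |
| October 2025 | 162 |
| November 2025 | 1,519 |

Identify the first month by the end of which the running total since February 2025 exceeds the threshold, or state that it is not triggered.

Through February 2025: 36
Through March 2025: 2,425
Through April 2025: 2,762
Through May 2025: 3,185
Through June 2025: 4,602
Through July 2025: 5,370
Through August 2025: 7,039
Through September 2025: 8,296
Through October 2025: 8,458
Through November 2025: 9,977 ← exceeds threshold

November 2025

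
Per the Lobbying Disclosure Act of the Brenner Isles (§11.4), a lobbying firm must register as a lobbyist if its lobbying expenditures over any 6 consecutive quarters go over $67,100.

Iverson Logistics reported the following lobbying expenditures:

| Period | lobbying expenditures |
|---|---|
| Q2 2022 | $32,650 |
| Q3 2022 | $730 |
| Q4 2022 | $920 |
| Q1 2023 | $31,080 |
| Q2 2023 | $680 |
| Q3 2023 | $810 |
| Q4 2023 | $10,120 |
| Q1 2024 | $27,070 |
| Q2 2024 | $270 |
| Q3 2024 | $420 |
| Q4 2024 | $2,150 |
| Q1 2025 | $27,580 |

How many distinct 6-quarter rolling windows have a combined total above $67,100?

Q2 2022–Q3 2023: $32,650 + $730 + $920 + $31,080 + $680 + $810 = $66,870 (under)
Q3 2022–Q4 2023: $730 + $920 + $31,080 + $680 + $810 + $10,120 = $44,340 (under)
Q4 2022–Q1 2024: $920 + $31,080 + $680 + $810 + $10,120 + $27,070 = $70,680 (over)
Q1 2023–Q2 2024: $31,080 + $680 + $810 + $10,120 + $27,070 + $270 = $70,030 (over)
Q2 2023–Q3 2024: $680 + $810 + $10,120 + $27,070 + $270 + $420 = $39,370 (under)
Q3 2023–Q4 2024: $810 + $10,120 + $27,070 + $270 + $420 + $2,150 = $40,840 (under)
Q4 2023–Q1 2025: $10,120 + $27,070 + $270 + $420 + $2,150 + $27,580 = $67,610 (over)
3 windows exceed the threshold.

3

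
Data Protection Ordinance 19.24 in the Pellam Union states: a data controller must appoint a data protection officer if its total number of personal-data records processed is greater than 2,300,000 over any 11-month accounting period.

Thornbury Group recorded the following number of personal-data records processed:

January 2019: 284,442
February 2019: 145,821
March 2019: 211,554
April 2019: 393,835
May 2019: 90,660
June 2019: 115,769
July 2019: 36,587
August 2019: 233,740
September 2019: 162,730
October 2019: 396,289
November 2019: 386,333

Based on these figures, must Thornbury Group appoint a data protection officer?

Total number of personal-data records processed: 284,442 + 145,821 + 211,554 + 393,835 + 90,660 + 115,769 + 36,587 + 233,740 + 162,730 + 396,289 + 386,333 = 2,457,760.
2,457,760 > 2,300,000, so the threshold is exceeded.

Yes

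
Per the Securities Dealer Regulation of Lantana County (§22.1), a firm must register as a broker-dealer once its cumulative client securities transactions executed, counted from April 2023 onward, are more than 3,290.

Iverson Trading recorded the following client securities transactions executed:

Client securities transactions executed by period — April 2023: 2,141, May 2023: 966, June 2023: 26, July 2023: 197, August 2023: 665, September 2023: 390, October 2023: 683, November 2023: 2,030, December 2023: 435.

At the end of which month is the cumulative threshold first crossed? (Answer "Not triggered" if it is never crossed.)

July 2023

Through April 2023: 2,141
Through May 2023: 3,107
Through June 2023: 3,133
Through July 2023: 3,330 ← exceeds threshold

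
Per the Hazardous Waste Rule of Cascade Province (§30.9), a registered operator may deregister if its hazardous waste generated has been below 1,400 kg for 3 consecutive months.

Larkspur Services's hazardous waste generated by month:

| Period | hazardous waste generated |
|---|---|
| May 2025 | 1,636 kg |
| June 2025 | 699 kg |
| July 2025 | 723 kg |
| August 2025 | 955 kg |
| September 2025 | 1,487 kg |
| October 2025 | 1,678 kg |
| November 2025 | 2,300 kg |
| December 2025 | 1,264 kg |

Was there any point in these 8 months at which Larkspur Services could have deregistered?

Yes

Months below 1,400 kg: June 2025, July 2025, August 2025, December 2025.
Longest run of consecutive months below the threshold: 3.
3 ≥ 3, so Larkspur Services became eligible.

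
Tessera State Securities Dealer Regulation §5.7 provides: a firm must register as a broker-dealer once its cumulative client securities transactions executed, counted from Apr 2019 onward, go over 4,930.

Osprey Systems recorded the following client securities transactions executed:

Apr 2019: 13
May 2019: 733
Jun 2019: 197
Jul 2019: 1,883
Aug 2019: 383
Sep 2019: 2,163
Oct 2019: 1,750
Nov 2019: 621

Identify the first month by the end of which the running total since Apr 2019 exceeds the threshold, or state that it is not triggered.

Through Apr 2019: 13
Through May 2019: 746
Through Jun 2019: 943
Through Jul 2019: 2,826
Through Aug 2019: 3,209
Through Sep 2019: 5,372 ← exceeds threshold

Sep 2019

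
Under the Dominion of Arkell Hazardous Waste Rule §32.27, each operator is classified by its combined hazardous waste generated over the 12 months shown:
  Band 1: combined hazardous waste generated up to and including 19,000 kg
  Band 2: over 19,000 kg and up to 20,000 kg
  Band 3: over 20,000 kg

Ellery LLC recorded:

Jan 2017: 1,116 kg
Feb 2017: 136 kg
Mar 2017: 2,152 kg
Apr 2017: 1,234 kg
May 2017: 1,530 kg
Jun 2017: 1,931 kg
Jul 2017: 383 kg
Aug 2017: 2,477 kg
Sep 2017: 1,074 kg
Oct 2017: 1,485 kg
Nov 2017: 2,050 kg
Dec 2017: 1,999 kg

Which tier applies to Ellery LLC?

Combined hazardous waste generated: 1,116 kg + 136 kg + 2,152 kg + 1,234 kg + 1,530 kg + 1,931 kg + 383 kg + 2,477 kg + 1,074 kg + 1,485 kg + 2,050 kg + 1,999 kg = 17,567 kg.
17,567 kg ≤ 19,000 kg, so Band 1 applies.

Band 1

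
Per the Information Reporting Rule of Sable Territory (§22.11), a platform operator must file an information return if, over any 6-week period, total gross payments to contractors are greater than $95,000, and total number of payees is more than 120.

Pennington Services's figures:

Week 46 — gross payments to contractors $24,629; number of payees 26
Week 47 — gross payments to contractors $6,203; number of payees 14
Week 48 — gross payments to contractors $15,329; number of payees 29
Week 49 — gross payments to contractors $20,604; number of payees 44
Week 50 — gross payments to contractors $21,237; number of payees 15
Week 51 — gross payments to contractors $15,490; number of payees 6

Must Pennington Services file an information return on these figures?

Total gross payments to contractors: $24,629 + $6,203 + $15,329 + $20,604 + $21,237 + $15,490 = $103,492 (> $95,000).
Total number of payees: 26 + 14 + 29 + 44 + 15 + 6 = 134 (> 120).
The test is 'and': both thresholds are exceeded.

Yes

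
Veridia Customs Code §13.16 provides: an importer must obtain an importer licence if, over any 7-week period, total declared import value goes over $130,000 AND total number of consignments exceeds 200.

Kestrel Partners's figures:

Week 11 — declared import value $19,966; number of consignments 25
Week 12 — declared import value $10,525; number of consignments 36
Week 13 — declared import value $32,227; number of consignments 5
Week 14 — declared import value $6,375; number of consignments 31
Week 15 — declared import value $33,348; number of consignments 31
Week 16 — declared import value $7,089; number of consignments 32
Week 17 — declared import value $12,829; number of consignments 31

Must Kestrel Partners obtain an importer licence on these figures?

Total declared import value: $19,966 + $10,525 + $32,227 + $6,375 + $33,348 + $7,089 + $12,829 = $122,359 (≤ $130,000).
Total number of consignments: 25 + 36 + 5 + 31 + 31 + 32 + 31 = 191 (≤ 200).
The test is 'and': the rule requires both, and at least one is not exceeded.

No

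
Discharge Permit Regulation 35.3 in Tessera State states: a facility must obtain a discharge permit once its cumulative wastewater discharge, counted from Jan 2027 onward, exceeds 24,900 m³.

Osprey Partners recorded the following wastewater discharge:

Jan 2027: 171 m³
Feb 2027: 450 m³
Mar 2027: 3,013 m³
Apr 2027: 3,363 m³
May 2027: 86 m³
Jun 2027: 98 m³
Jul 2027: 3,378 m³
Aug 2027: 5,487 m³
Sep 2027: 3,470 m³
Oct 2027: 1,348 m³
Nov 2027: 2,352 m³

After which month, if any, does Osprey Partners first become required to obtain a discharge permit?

Through Jan 2027: 171 m³
Through Feb 2027: 621 m³
Through Mar 2027: 3,634 m³
Through Apr 2027: 6,997 m³
Through May 2027: 7,083 m³
Through Jun 2027: 7,181 m³
Through Jul 2027: 10,559 m³
Through Aug 2027: 16,046 m³
Through Sep 2027: 19,516 m³
Through Oct 2027: 20,864 m³
Through Nov 2027: 23,216 m³
Final cumulative total 23,216 m³ ≤ 24,900 m³; the threshold is never exceeded.

Not triggered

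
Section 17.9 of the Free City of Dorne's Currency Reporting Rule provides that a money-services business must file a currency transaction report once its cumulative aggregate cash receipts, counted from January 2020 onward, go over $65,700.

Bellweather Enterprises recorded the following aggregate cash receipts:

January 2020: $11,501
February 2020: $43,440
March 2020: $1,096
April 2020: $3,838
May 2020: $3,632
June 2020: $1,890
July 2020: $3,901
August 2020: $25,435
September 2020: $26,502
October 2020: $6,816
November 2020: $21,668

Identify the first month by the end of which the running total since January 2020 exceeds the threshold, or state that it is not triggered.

July 2020

Through January 2020: $11,501
Through February 2020: $54,941
Through March 2020: $56,037
Through April 2020: $59,875
Through May 2020: $63,507
Through June 2020: $65,397
Through July 2020: $69,298 ← exceeds threshold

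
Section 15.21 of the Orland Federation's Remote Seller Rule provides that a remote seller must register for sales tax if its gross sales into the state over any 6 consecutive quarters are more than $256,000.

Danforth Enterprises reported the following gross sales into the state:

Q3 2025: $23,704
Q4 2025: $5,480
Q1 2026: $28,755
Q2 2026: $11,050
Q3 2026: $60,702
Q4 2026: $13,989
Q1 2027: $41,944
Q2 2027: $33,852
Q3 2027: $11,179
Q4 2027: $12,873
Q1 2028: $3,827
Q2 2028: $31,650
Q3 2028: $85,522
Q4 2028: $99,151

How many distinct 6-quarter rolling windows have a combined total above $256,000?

0

Q3 2025–Q4 2026: $23,704 + $5,480 + $28,755 + $11,050 + $60,702 + $13,989 = $143,680 (under)
Q4 2025–Q1 2027: $5,480 + $28,755 + $11,050 + $60,702 + $13,989 + $41,944 = $161,920 (under)
Q1 2026–Q2 2027: $28,755 + $11,050 + $60,702 + $13,989 + $41,944 + $33,852 = $190,292 (under)
Q2 2026–Q3 2027: $11,050 + $60,702 + $13,989 + $41,944 + $33,852 + $11,179 = $172,716 (under)
Q3 2026–Q4 2027: $60,702 + $13,989 + $41,944 + $33,852 + $11,179 + $12,873 = $174,539 (under)
Q4 2026–Q1 2028: $13,989 + $41,944 + $33,852 + $11,179 + $12,873 + $3,827 = $117,664 (under)
Q1 2027–Q2 2028: $41,944 + $33,852 + $11,179 + $12,873 + $3,827 + $31,650 = $135,325 (under)
Q2 2027–Q3 2028: $33,852 + $11,179 + $12,873 + $3,827 + $31,650 + $85,522 = $178,903 (under)
Q3 2027–Q4 2028: $11,179 + $12,873 + $3,827 + $31,650 + $85,522 + $99,151 = $244,202 (under)
0 windows exceed the threshold.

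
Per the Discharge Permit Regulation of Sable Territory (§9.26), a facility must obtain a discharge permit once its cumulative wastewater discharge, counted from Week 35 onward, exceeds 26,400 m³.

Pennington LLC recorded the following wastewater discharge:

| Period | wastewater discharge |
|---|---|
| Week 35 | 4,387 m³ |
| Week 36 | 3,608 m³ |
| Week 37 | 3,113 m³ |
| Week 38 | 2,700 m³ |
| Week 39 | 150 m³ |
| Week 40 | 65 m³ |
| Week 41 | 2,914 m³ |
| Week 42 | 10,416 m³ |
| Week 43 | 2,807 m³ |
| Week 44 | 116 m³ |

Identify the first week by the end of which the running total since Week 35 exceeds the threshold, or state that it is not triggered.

Week 42

Through Week 35: 4,387 m³
Through Week 36: 7,995 m³
Through Week 37: 11,108 m³
Through Week 38: 13,808 m³
Through Week 39: 13,958 m³
Through Week 40: 14,023 m³
Through Week 41: 16,937 m³
Through Week 42: 27,353 m³ ← exceeds threshold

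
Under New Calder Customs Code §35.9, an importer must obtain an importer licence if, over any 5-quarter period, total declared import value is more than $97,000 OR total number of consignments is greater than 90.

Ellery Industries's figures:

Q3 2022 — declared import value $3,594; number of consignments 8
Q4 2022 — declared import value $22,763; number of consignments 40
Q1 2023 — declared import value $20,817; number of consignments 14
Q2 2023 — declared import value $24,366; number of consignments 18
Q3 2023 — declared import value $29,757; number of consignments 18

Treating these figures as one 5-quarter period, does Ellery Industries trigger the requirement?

Total declared import value: $3,594 + $22,763 + $20,817 + $24,366 + $29,757 = $101,297 (> $97,000).
Total number of consignments: 8 + 40 + 14 + 18 + 18 = 98 (> 90).
The test is 'or': at least one threshold is exceeded.

Yes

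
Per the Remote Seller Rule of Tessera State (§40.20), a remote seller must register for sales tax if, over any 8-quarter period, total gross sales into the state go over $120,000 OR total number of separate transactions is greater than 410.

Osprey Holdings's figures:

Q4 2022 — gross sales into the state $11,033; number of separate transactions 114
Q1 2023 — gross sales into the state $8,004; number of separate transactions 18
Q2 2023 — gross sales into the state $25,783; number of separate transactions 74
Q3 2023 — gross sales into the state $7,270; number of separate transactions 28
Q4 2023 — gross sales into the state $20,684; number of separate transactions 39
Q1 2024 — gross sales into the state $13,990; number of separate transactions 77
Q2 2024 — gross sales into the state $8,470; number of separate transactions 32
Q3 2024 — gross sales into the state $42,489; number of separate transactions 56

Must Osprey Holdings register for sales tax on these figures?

Total gross sales into the state: $11,033 + $8,004 + $25,783 + $7,270 + $20,684 + $13,990 + $8,470 + $42,489 = $137,723 (> $120,000).
Total number of separate transactions: 114 + 18 + 74 + 28 + 39 + 77 + 32 + 56 = 438 (> 410).
The test is 'or': at least one threshold is exceeded.

Yes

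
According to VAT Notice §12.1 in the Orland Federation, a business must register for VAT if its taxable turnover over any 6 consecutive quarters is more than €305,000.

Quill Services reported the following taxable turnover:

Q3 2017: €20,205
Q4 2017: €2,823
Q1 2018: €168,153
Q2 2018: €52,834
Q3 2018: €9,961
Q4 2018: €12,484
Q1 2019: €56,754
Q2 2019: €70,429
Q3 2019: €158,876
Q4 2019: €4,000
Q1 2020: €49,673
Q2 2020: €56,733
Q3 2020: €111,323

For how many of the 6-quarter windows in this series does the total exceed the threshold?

Q3 2017–Q4 2018: €20,205 + €2,823 + €168,153 + €52,834 + €9,961 + €12,484 = €266,460 (under)
Q4 2017–Q1 2019: €2,823 + €168,153 + €52,834 + €9,961 + €12,484 + €56,754 = €303,009 (under)
Q1 2018–Q2 2019: €168,153 + €52,834 + €9,961 + €12,484 + €56,754 + €70,429 = €370,615 (over)
Q2 2018–Q3 2019: €52,834 + €9,961 + €12,484 + €56,754 + €70,429 + €158,876 = €361,338 (over)
Q3 2018–Q4 2019: €9,961 + €12,484 + €56,754 + €70,429 + €158,876 + €4,000 = €312,504 (over)
Q4 2018–Q1 2020: €12,484 + €56,754 + €70,429 + €158,876 + €4,000 + €49,673 = €352,216 (over)
Q1 2019–Q2 2020: €56,754 + €70,429 + €158,876 + €4,000 + €49,673 + €56,733 = €396,465 (over)
Q2 2019–Q3 2020: €70,429 + €158,876 + €4,000 + €49,673 + €56,733 + €111,323 = €451,034 (over)
6 windows exceed the threshold.

6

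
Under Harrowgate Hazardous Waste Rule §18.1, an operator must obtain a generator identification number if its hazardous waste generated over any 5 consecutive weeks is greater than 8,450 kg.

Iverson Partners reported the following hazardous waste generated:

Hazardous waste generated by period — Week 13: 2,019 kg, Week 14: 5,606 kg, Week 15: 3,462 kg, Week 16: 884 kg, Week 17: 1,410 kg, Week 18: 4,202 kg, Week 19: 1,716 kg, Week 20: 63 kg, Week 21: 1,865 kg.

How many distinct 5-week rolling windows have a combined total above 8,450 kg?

4

Week 13–Week 17: 2,019 kg + 5,606 kg + 3,462 kg + 884 kg + 1,410 kg = 13,381 kg (over)
Week 14–Week 18: 5,606 kg + 3,462 kg + 884 kg + 1,410 kg + 4,202 kg = 15,564 kg (over)
Week 15–Week 19: 3,462 kg + 884 kg + 1,410 kg + 4,202 kg + 1,716 kg = 11,674 kg (over)
Week 16–Week 20: 884 kg + 1,410 kg + 4,202 kg + 1,716 kg + 63 kg = 8,275 kg (under)
Week 17–Week 21: 1,410 kg + 4,202 kg + 1,716 kg + 63 kg + 1,865 kg = 9,256 kg (over)
4 windows exceed the threshold.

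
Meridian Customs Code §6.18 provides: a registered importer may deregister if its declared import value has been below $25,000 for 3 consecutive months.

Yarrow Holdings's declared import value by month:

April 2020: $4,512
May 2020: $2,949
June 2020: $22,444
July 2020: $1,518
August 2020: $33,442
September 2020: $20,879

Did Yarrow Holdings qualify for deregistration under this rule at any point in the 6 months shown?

Yes

Months below $25,000: April 2020, May 2020, June 2020, July 2020, September 2020.
Longest run of consecutive months below the threshold: 4.
4 ≥ 3, so Yarrow Holdings became eligible.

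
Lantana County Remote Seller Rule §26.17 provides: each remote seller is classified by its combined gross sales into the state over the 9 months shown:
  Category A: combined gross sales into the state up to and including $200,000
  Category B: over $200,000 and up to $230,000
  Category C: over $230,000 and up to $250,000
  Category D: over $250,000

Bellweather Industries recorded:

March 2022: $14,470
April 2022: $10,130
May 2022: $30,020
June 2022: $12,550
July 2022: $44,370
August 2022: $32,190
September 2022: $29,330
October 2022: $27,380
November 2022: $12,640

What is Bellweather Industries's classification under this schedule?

Combined gross sales into the state: $14,470 + $10,130 + $30,020 + $12,550 + $44,370 + $32,190 + $29,330 + $27,380 + $12,640 = $213,080.
$200,000 < $213,080 ≤ $230,000, so Category B applies.

Category B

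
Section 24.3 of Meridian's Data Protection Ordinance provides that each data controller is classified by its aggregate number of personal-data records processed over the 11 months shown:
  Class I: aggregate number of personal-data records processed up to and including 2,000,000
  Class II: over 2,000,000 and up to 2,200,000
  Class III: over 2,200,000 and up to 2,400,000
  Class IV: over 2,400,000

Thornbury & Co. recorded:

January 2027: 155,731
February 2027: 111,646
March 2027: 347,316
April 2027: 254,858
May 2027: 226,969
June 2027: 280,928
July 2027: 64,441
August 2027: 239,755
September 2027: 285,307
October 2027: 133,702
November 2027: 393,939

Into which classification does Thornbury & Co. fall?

Class IV

Aggregate number of personal-data records processed: 155,731 + 111,646 + 347,316 + 254,858 + 226,969 + 280,928 + 64,441 + 239,755 + 285,307 + 133,702 + 393,939 = 2,494,592.
2,494,592 > 2,400,000, so Class IV applies.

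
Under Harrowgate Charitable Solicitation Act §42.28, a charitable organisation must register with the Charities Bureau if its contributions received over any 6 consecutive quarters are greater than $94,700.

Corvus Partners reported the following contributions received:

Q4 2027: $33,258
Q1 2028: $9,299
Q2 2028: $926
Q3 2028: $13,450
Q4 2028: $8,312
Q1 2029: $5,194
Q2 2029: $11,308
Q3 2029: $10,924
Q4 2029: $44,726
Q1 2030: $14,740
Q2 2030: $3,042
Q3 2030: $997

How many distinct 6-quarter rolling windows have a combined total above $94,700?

1

Q4 2027–Q1 2029: $33,258 + $9,299 + $926 + $13,450 + $8,312 + $5,194 = $70,439 (under)
Q1 2028–Q2 2029: $9,299 + $926 + $13,450 + $8,312 + $5,194 + $11,308 = $48,489 (under)
Q2 2028–Q3 2029: $926 + $13,450 + $8,312 + $5,194 + $11,308 + $10,924 = $50,114 (under)
Q3 2028–Q4 2029: $13,450 + $8,312 + $5,194 + $11,308 + $10,924 + $44,726 = $93,914 (under)
Q4 2028–Q1 2030: $8,312 + $5,194 + $11,308 + $10,924 + $44,726 + $14,740 = $95,204 (over)
Q1 2029–Q2 2030: $5,194 + $11,308 + $10,924 + $44,726 + $14,740 + $3,042 = $89,934 (under)
Q2 2029–Q3 2030: $11,308 + $10,924 + $44,726 + $14,740 + $3,042 + $997 = $85,737 (under)
1 window exceeds the threshold.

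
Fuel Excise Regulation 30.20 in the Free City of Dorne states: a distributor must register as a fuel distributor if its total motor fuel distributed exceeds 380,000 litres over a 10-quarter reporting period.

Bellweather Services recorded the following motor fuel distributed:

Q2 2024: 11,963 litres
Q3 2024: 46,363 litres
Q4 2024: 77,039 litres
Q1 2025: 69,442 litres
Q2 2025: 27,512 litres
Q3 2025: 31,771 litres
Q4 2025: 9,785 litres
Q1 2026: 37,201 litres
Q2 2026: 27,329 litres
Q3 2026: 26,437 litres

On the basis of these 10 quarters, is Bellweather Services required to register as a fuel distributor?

Total motor fuel distributed: 11,963 litres + 46,363 litres + 77,039 litres + 69,442 litres + 27,512 litres + 31,771 litres + 9,785 litres + 37,201 litres + 27,329 litres + 26,437 litres = 364,842 litres.
364,842 litres ≤ 380,000 litres, so the threshold is not exceeded.

No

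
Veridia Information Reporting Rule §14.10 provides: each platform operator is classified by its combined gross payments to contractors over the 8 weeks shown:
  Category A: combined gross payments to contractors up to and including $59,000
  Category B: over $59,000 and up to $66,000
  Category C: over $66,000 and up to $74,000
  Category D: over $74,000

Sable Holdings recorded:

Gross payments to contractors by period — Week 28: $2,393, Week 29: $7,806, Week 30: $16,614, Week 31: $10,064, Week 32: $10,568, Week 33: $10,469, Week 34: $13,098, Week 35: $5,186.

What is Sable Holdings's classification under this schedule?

Category D

Combined gross payments to contractors: $2,393 + $7,806 + $16,614 + $10,064 + $10,568 + $10,469 + $13,098 + $5,186 = $76,198.
$76,198 > $74,000, so Category D applies.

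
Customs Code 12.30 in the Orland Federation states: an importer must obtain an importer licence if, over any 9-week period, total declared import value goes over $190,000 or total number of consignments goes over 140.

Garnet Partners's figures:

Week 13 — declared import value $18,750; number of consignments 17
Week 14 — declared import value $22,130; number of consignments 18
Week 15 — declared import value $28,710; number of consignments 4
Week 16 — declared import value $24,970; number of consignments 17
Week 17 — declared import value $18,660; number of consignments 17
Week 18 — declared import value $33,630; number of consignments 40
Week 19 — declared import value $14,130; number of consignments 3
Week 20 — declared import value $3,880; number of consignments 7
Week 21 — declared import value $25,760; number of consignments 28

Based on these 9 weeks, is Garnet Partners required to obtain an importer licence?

Total declared import value: $18,750 + $22,130 + $28,710 + $24,970 + $18,660 + $33,630 + $14,130 + $3,880 + $25,760 = $190,620 (> $190,000).
Total number of consignments: 17 + 18 + 4 + 17 + 17 + 40 + 3 + 7 + 28 = 151 (> 140).
The test is 'or': at least one threshold is exceeded.

Yes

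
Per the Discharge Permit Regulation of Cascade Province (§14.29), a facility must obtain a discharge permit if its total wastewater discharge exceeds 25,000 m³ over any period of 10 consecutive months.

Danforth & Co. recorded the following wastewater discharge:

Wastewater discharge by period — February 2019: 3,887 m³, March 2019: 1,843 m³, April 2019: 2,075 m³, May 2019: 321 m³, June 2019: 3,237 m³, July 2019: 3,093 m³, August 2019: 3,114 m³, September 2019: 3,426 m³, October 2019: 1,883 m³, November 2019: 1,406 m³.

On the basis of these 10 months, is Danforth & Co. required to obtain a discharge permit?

Total wastewater discharge: 3,887 m³ + 1,843 m³ + 2,075 m³ + 321 m³ + 3,237 m³ + 3,093 m³ + 3,114 m³ + 3,426 m³ + 1,883 m³ + 1,406 m³ = 24,285 m³.
24,285 m³ ≤ 25,000 m³, so the threshold is not exceeded.

No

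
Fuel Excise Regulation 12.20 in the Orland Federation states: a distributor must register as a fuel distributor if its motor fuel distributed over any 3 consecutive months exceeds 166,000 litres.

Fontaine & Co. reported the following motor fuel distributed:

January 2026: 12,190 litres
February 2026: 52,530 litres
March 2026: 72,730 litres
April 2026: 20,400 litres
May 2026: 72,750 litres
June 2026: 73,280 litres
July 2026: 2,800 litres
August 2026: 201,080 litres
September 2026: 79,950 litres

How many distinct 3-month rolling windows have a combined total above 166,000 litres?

January 2026–March 2026: 12,190 litres + 52,530 litres + 72,730 litres = 137,450 litres (under)
February 2026–April 2026: 52,530 litres + 72,730 litres + 20,400 litres = 145,660 litres (under)
March 2026–May 2026: 72,730 litres + 20,400 litres + 72,750 litres = 165,880 litres (under)
April 2026–June 2026: 20,400 litres + 72,750 litres + 73,280 litres = 166,430 litres (over)
May 2026–July 2026: 72,750 litres + 73,280 litres + 2,800 litres = 148,830 litres (under)
June 2026–August 2026: 73,280 litres + 2,800 litres + 201,080 litres = 277,160 litres (over)
July 2026–September 2026: 2,800 litres + 201,080 litres + 79,950 litres = 283,830 litres (over)
3 windows exceed the threshold.

3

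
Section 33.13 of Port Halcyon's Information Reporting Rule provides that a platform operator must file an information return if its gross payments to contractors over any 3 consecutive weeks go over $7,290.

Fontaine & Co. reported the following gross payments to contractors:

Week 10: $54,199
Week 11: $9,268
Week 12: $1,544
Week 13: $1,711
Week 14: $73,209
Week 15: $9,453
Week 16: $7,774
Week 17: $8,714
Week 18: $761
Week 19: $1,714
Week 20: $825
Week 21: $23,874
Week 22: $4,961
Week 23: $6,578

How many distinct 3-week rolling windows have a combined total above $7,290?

11

Week 10–Week 12: $54,199 + $9,268 + $1,544 = $65,011 (over)
Week 11–Week 13: $9,268 + $1,544 + $1,711 = $12,523 (over)
Week 12–Week 14: $1,544 + $1,711 + $73,209 = $76,464 (over)
Week 13–Week 15: $1,711 + $73,209 + $9,453 = $84,373 (over)
Week 14–Week 16: $73,209 + $9,453 + $7,774 = $90,436 (over)
Week 15–Week 17: $9,453 + $7,774 + $8,714 = $25,941 (over)
Week 16–Week 18: $7,774 + $8,714 + $761 = $17,249 (over)
Week 17–Week 19: $8,714 + $761 + $1,714 = $11,189 (over)
Week 18–Week 20: $761 + $1,714 + $825 = $3,300 (under)
Week 19–Week 21: $1,714 + $825 + $23,874 = $26,413 (over)
Week 20–Week 22: $825 + $23,874 + $4,961 = $29,660 (over)
Week 21–Week 23: $23,874 + $4,961 + $6,578 = $35,413 (over)
11 windows exceed the threshold.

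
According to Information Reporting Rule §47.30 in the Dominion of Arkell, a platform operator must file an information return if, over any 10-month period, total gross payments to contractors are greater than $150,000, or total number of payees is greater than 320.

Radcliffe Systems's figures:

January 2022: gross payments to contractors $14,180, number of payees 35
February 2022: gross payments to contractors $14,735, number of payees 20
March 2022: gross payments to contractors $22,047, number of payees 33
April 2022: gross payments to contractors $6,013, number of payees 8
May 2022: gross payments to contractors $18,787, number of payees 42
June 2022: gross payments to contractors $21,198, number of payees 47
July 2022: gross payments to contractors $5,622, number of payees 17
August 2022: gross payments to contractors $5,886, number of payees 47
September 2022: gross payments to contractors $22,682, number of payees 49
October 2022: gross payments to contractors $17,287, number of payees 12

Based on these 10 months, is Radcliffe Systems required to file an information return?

Total gross payments to contractors: $14,180 + $14,735 + $22,047 + $6,013 + $18,787 + $21,198 + $5,622 + $5,886 + $22,682 + $17,287 = $148,437 (≤ $150,000).
Total number of payees: 35 + 20 + 33 + 8 + 42 + 47 + 17 + 47 + 49 + 12 = 310 (≤ 320).
The test is 'or': neither threshold is exceeded.

No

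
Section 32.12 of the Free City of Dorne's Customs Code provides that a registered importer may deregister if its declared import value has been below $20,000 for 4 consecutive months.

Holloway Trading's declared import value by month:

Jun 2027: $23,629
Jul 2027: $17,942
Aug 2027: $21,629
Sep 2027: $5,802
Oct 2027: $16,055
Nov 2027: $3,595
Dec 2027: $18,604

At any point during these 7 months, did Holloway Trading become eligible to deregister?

Yes

Months below $20,000: Jul 2027, Sep 2027, Oct 2027, Nov 2027, Dec 2027.
Longest run of consecutive months below the threshold: 4.
4 ≥ 4, so Holloway Trading became eligible.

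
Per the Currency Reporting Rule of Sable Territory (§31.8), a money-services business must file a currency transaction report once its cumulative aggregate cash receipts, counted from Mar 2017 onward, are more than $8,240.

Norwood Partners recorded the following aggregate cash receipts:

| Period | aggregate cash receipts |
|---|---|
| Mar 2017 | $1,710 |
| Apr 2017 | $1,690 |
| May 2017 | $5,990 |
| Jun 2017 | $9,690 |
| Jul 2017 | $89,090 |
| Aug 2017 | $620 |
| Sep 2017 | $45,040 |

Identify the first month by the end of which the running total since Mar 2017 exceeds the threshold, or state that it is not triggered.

May 2017

Through Mar 2017: $1,710
Through Apr 2017: $3,400
Through May 2017: $9,390 ← exceeds threshold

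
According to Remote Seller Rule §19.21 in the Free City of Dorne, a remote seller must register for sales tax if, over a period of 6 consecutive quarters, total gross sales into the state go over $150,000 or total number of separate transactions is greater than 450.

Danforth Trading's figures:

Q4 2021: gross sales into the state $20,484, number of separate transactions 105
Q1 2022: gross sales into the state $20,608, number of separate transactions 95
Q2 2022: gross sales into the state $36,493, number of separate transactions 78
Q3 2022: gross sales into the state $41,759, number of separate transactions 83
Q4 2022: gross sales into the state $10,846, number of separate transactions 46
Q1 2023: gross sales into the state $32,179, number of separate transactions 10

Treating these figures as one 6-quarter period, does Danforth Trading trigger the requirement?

Total gross sales into the state: $20,484 + $20,608 + $36,493 + $41,759 + $10,846 + $32,179 = $162,369 (> $150,000).
Total number of separate transactions: 105 + 95 + 78 + 83 + 46 + 10 = 417 (≤ 450).
The test is 'or': at least one threshold is exceeded.

Yes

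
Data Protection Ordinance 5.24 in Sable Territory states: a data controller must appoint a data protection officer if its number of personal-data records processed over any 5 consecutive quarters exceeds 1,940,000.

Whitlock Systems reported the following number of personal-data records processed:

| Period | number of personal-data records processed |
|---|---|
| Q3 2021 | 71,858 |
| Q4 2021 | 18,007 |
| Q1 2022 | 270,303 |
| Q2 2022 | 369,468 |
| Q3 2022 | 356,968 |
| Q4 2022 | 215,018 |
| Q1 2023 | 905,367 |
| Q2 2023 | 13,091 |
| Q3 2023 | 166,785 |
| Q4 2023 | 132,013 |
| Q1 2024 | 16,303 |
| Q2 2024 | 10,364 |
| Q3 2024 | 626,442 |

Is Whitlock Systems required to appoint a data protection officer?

Q3 2021–Q3 2022: 71,858 + 18,007 + 270,303 + 369,468 + 356,968 = 1,086,604 (under)
Q4 2021–Q4 2022: 18,007 + 270,303 + 369,468 + 356,968 + 215,018 = 1,229,764 (under)
Q1 2022–Q1 2023: 270,303 + 369,468 + 356,968 + 215,018 + 905,367 = 2,117,124 (over)
Q2 2022–Q2 2023: 369,468 + 356,968 + 215,018 + 905,367 + 13,091 = 1,859,912 (under)
Q3 2022–Q3 2023: 356,968 + 215,018 + 905,367 + 13,091 + 166,785 = 1,657,229 (under)
Q4 2022–Q4 2023: 215,018 + 905,367 + 13,091 + 166,785 + 132,013 = 1,432,274 (under)
Q1 2023–Q1 2024: 905,367 + 13,091 + 166,785 + 132,013 + 16,303 = 1,233,559 (under)
Q2 2023–Q2 2024: 13,091 + 166,785 + 132,013 + 16,303 + 10,364 = 338,556 (under)
Q3 2023–Q3 2024: 166,785 + 132,013 + 16,303 + 10,364 + 626,442 = 951,907 (under)
At least one window exceeds 1,940,000.

Yes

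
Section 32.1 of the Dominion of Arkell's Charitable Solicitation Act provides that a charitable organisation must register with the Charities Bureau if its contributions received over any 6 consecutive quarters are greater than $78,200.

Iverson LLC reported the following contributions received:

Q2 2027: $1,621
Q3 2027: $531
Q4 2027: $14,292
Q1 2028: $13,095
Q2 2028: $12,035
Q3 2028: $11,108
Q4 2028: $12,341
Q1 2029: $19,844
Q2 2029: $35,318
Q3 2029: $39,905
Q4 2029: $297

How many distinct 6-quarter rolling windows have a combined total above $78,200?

Q2 2027–Q3 2028: $1,621 + $531 + $14,292 + $13,095 + $12,035 + $11,108 = $52,682 (under)
Q3 2027–Q4 2028: $531 + $14,292 + $13,095 + $12,035 + $11,108 + $12,341 = $63,402 (under)
Q4 2027–Q1 2029: $14,292 + $13,095 + $12,035 + $11,108 + $12,341 + $19,844 = $82,715 (over)
Q1 2028–Q2 2029: $13,095 + $12,035 + $11,108 + $12,341 + $19,844 + $35,318 = $103,741 (over)
Q2 2028–Q3 2029: $12,035 + $11,108 + $12,341 + $19,844 + $35,318 + $39,905 = $130,551 (over)
Q3 2028–Q4 2029: $11,108 + $12,341 + $19,844 + $35,318 + $39,905 + $297 = $118,813 (over)
4 windows exceed the threshold.

4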